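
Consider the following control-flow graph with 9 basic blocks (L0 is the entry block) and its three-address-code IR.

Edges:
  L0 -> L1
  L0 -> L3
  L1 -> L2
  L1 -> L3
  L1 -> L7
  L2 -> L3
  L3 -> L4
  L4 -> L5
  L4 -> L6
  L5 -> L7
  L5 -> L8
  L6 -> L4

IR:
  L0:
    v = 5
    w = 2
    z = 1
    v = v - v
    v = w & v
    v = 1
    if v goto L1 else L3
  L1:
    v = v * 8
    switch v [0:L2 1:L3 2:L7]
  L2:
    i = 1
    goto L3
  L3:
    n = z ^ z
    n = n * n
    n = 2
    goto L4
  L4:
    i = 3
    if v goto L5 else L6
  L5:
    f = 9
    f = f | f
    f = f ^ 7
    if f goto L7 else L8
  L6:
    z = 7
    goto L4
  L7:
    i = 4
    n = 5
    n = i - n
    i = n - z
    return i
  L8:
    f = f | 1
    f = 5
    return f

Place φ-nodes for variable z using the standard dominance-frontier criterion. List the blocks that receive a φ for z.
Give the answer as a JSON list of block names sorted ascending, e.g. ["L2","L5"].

idom tree: L1←L0 L2←L1 L3←L0 L4←L3 L5←L4 L6←L4 L7←L0 L8←L5
Join-block Dom:
  L3: preds {L0,L1,L2}: {L0} ∩ {L0,L1} ∩ {L0,L1,L2} = {L0}; idom=L0
  L4: preds {L3,L6}: {L0,L3} ∩ {L0,L3,L4,L6} = {L0,L3}; idom=L3
  L7: preds {L1,L5}: {L0,L1} ∩ {L0,L3,L4,L5} = {L0}; idom=L0

DF walk-up:
  L3←L0: walk · to L0
  L3←L1: walk L1 to L0
  L3←L2: walk L2→L1 to L0
  L4←L3: walk · to L3
  L4←L6: walk L6→L4 to L3
  L7←L1: walk L1 to L0
  L7←L5: walk L5→L4→L3 to L0
  DF(L0)=∅
  DF(L1)={L3,L7}
  DF(L2)={L3}
  DF(L3)={L7}
  DF(L4)={L4,L7}
  DF(L5)={L7}
  DF(L6)={L4}
  DF(L7)=∅
  DF(L8)=∅

φ for z: defs {L0,L6}
  DF⁺ = {L4,L7}

Answer: ["L4", "L7"]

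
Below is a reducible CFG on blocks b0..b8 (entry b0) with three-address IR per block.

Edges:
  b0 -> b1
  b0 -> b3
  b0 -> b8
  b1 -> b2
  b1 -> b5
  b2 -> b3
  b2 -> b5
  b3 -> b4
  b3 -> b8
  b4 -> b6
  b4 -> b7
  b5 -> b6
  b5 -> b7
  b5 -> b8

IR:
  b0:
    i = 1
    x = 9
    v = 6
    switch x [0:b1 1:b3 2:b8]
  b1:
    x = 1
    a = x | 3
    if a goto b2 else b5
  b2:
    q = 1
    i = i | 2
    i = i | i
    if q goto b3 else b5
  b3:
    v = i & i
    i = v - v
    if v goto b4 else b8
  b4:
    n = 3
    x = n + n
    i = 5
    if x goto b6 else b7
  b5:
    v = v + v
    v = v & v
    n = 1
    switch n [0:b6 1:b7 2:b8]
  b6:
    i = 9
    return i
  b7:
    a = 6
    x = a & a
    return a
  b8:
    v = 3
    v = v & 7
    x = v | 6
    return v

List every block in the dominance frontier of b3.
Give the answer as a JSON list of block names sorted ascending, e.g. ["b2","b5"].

idom tree: b1←b0 b2←b1 b3←b0 b4←b3 b5←b1 b6←b0 b7←b0 b8←b0
Dom∩ at merges:
  b3: preds {b0,b2}: {b0} ∩ {b0,b1,b2} = {b0}; idom=b0
  b5: preds {b1,b2}: {b0,b1} ∩ {b0,b1,b2} = {b0,b1}; idom=b1
  b6: preds {b4,b5}: {b0,b3,b4} ∩ {b0,b1,b5} = {b0}; idom=b0
  b7: preds {b4,b5}: {b0,b3,b4} ∩ {b0,b1,b5} = {b0}; idom=b0
  b8: preds {b0,b3,b5}: {b0} ∩ {b0,b3} ∩ {b0,b1,b5} = {b0}; idom=b0

Frontier:
  b3←b0: walk · to b0
  b3←b2: walk b2→b1 to b0
  b5←b1: walk · to b1
  b5←b2: walk b2 to b1
  b6←b4: walk b4→b3 to b0
  b6←b5: walk b5→b1 to b0
  b7←b4: walk b4→b3 to b0
  b7←b5: walk b5→b1 to b0
  b8←b0: walk · to b0
  b8←b3: walk b3 to b0
  b8←b5: walk b5→b1 to b0
  b0 → ∅
  b1 → {b3,b6,b7,b8}
  b2 → {b3,b5}
  b3 → {b6,b7,b8}
  b4 → {b6,b7}
  b5 → {b6,b7,b8}
  b6 → ∅
  b7 → ∅
  b8 → ∅

DF(b3) = ["b6", "b7", "b8"]

Answer: ["b6", "b7", "b8"]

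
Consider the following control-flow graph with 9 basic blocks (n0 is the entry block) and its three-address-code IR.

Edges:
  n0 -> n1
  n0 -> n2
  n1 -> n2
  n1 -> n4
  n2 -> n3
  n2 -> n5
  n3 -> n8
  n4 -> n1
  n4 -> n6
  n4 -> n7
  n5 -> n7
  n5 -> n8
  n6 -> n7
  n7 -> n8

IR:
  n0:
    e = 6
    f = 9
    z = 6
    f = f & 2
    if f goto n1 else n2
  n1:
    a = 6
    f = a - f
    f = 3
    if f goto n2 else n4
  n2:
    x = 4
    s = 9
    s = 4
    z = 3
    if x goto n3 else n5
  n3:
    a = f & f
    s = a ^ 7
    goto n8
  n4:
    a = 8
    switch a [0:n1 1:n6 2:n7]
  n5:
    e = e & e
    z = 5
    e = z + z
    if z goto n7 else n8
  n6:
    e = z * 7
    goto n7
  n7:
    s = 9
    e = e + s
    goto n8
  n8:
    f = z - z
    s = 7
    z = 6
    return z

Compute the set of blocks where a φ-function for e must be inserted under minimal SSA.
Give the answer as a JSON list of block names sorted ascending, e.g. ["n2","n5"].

Answer: ["n7", "n8"]

Derivation:
idom tree: n1←n0 n2←n0 n3←n2 n4←n1 n5←n2 n6←n4 n7←n0 n8←n0
Dom∩ at merges:
  n1: preds {n0,n4}: {n0} ∩ {n0,n1,n4} = {n0}; idom=n0
  n2: preds {n0,n1}: {n0} ∩ {n0,n1} = {n0}; idom=n0
  n7: preds {n4,n5,n6}: {n0,n1,n4} ∩ {n0,n2,n5} ∩ {n0,n1,n4,n6} = {n0}; idom=n0
  n8: preds {n3,n5,n7}: {n0,n2,n3} ∩ {n0,n2,n5} ∩ {n0,n7} = {n0}; idom=n0

DF derivation:
  join n1 pred n0: · stop@n0
  join n1 pred n4: n4→n1 stop@n0
  join n2 pred n0: · stop@n0
  join n2 pred n1: n1 stop@n0
  join n7 pred n4: n4→n1 stop@n0
  join n7 pred n5: n5→n2 stop@n0
  join n7 pred n6: n6→n4→n1 stop@n0
  join n8 pred n3: n3→n2 stop@n0
  join n8 pred n5: n5→n2 stop@n0
  join n8 pred n7: n7 stop@n0
  DF(n0)=∅
  DF(n1)={n1,n2,n7}
  DF(n2)={n7,n8}
  DF(n3)={n8}
  DF(n4)={n1,n7}
  DF(n5)={n7,n8}
  DF(n6)={n7}
  DF(n7)={n8}
  DF(n8)=∅

φ for e: defs {n0,n5,n6,n7}
  DF⁺ = {n7,n8}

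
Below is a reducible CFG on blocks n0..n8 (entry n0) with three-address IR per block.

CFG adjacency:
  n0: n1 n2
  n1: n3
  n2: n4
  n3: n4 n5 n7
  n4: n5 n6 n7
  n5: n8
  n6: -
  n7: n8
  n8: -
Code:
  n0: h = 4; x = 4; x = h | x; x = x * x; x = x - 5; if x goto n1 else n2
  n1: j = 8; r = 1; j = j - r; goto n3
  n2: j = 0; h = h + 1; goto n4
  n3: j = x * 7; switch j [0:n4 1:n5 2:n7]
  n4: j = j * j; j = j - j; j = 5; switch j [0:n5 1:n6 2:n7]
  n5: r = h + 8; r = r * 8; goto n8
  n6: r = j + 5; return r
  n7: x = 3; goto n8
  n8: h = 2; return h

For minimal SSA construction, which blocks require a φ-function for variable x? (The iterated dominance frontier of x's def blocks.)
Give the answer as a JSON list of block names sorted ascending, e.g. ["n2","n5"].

idom tree: n1←n0 n2←n0 n3←n1 n4←n0 n5←n0 n6←n4 n7←n0 n8←n0
Dom at joins:
  n4: preds {n2,n3}: {n0,n2} ∩ {n0,n1,n3} = {n0}; idom=n0
  n5: preds {n3,n4}: {n0,n1,n3} ∩ {n0,n4} = {n0}; idom=n0
  n7: preds {n3,n4}: {n0,n1,n3} ∩ {n0,n4} = {n0}; idom=n0
  n8: preds {n5,n7}: {n0,n5} ∩ {n0,n7} = {n0}; idom=n0

DF walk-up:
  n4←n2: walk n2 to n0
  n4←n3: walk n3→n1 to n0
  n5←n3: walk n3→n1 to n0
  n5←n4: walk n4 to n0
  n7←n3: walk n3→n1 to n0
  n7←n4: walk n4 to n0
  n8←n5: walk n5 to n0
  n8←n7: walk n7 to n0
  n0: DF=∅
  n1: DF={n4,n5,n7}
  n2: DF={n4}
  n3: DF={n4,n5,n7}
  n4: DF={n5,n7}
  n5: DF={n8}
  n6: DF=∅
  n7: DF={n8}
  n8: DF=∅

φ for x: defs {n0,n7}
  DF⁺ = {n8}

Answer: ["n8"]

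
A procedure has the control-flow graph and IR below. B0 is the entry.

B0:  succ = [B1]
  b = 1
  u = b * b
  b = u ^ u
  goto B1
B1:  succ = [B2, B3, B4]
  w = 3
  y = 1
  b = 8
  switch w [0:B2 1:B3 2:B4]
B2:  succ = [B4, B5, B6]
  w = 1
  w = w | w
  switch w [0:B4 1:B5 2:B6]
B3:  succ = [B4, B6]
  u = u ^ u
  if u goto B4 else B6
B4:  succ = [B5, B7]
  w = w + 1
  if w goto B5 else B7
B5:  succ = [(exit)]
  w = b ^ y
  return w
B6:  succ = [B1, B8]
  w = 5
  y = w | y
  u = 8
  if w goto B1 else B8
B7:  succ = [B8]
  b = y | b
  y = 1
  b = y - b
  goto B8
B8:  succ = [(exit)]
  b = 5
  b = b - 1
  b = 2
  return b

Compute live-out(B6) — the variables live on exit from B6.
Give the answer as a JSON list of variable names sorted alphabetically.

Per-block:
  B0 def {b,u} use ∅
  B1 def {b,w,y} use ∅
  B2 def {w} use ∅
  B3 def {u} use {u}
  B4 def {w} use {w}
  B5 def {w} use {b,y}
  B6 def {u,w,y} use {y}
  B7 def {b,y} use {b,y}
  B8 def {b} use ∅

Backward fixpoint:
  B0 li=∅ lo={u}
  B1 li={u} lo={b,u,w,y}
  B2 li={b,y} lo={b,w,y}
  B3 li={b,u,w,y} lo={b,w,y}
  B4 li={b,w,y} lo={b,y}
  B5 li={b,y} lo=∅
  B6 li={y} lo={u}
  B7 li={b,y} lo=∅
  B8 li=∅ lo=∅

live-out(B6) = ["u"]

Answer: ["u"]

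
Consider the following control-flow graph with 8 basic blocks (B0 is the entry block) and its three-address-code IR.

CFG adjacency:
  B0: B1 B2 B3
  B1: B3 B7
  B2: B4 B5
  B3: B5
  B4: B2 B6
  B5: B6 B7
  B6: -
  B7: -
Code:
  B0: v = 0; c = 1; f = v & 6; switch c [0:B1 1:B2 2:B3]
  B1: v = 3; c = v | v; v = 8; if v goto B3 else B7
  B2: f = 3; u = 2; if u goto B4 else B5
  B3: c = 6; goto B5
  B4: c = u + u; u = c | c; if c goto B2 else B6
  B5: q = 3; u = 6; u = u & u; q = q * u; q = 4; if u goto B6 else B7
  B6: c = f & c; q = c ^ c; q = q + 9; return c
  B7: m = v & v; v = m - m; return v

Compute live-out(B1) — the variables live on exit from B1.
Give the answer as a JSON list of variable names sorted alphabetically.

Answer: ["f", "v"]

Working:
Per-block:
  B0: def={c,f,v} ue=∅
  B1: def={c,v} ue=∅
  B2: def={f,u} ue=∅
  B3: def={c} ue=∅
  B4: def={c,u} ue={u}
  B5: def={q,u} ue=∅
  B6: def={c,q} ue={c,f}
  B7: def={m,v} ue={v}

Backward fixpoint:
  B0 li=∅ lo={c,f,v}
  B1 li={f} lo={f,v}
  B2 li={c,v} lo={c,f,u,v}
  B3 li={f,v} lo={c,f,v}
  B4 li={f,u,v} lo={c,f,v}
  B5 li={c,f,v} lo={c,f,v}
  B6 li={c,f} lo=∅
  B7 li={v} lo=∅

live-out(B1) = ["f", "v"]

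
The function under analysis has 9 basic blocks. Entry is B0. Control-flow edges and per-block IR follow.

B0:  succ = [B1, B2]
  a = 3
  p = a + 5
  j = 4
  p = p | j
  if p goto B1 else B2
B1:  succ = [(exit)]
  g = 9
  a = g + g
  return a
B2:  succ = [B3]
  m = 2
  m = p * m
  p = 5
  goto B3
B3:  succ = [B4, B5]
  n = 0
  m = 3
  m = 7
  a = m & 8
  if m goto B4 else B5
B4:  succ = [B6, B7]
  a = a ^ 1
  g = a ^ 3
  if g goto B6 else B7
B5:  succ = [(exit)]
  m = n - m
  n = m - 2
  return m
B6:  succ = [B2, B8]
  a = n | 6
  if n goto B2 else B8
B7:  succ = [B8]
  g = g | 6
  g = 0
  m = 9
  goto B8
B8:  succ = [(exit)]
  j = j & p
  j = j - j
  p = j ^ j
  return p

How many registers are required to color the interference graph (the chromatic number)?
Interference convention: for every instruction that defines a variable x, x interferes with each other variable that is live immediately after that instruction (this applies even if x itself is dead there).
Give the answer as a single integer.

Block summaries:
  B0 def {a,j,p} use ∅
  B1 def {a,g} use ∅
  B2 def {m,p} use {p}
  B3 def {a,m,n} use ∅
  B4 def {a,g} use {a}
  B5 def {m,n} use {m,n}
  B6 def {a} use {n}
  B7 def {g,m} use {g}
  B8 def {j,p} use {j,p}

Backward fixpoint:
  B0 li=∅ lo={j,p}
  B1 li=∅ lo=∅
  B2 li={j,p} lo={j,p}
  B3 li={j,p} lo={a,j,m,n,p}
  B4 li={a,j,n,p} lo={g,j,n,p}
  B5 li={m,n} lo=∅
  B6 li={j,n,p} lo={j,p}
  B7 li={g,j,p} lo={j,p}
  B8 li={j,p} lo=∅

Interfere edges:
  a↔{j,m,n,p}
  g↔{j,n,p}
  j↔{a,g,m,n,p}
  m↔{a,j,n,p}
  n↔{a,g,j,m,p}
  p↔{a,g,j,m,n}

Chromatic number:
  lower bound: {a,j,m,n,p} mutually conflict ⇒ χ ≥ 5
  5-colouring: c0={j}  c1={n}  c2={p}  c3={a,g}  c4={m}
  χ = 5

Answer: 5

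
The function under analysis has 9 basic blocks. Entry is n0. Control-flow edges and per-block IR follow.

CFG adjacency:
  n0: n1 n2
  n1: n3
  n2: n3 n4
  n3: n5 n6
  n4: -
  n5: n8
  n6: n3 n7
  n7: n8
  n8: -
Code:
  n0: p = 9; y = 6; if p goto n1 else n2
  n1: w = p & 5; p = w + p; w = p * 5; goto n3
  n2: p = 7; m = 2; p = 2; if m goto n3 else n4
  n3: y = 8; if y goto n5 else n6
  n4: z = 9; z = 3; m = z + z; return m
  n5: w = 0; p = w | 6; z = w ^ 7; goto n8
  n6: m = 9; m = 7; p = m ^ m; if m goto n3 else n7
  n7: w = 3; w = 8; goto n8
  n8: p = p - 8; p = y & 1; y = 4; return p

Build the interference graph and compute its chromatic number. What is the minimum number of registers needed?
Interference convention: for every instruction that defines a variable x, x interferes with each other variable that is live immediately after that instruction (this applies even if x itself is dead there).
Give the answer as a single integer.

Block summaries:
  n0: def={p,y} ue=∅
  n1: def={p,w} ue={p}
  n2: def={m,p} ue=∅
  n3: def={y} ue=∅
  n4: def={m,z} ue=∅
  n5: def={p,w,z} ue=∅
  n6: def={m,p} ue=∅
  n7: def={w} ue=∅
  n8: def={p,y} ue={p,y}

Live sets:
  n0 li=∅ lo={p}
  n1 li={p} lo=∅
  n2 li=∅ lo=∅
  n3 li=∅ lo={y}
  n4 li=∅ lo=∅
  n5 li={y} lo={p,y}
  n6 li={y} lo={p,y}
  n7 li={p,y} lo={p,y}
  n8 li={p,y} lo=∅

Conflict graph:
  m: {p,y}
  p: {m,w,y,z}
  w: {p,y}
  y: {m,p,w,z}
  z: {p,y}

Chromatic number:
  lower bound: {m,p,y} mutually conflict ⇒ χ ≥ 3
  3-colouring: c0={p}  c1={y}  c2={m,w,z}
  χ = 3

Answer: 3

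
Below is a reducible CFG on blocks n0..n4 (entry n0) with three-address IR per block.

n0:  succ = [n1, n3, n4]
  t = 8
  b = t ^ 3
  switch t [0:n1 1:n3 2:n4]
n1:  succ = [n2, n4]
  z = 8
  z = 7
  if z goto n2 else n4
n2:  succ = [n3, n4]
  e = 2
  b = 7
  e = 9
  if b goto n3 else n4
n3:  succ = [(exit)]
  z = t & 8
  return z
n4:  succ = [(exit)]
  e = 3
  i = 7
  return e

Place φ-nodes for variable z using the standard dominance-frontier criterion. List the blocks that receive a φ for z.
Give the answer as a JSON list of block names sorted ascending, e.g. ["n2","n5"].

idom tree: n1←n0 n2←n1 n3←n0 n4←n0
Join-block Dom:
  n3: preds {n0,n2}: {n0} ∩ {n0,n1,n2} = {n0}; idom=n0
  n4: preds {n0,n1,n2}: {n0} ∩ {n0,n1} ∩ {n0,n1,n2} = {n0}; idom=n0

Frontier:
  n3←n0: walk · to n0
  n3←n2: walk n2→n1 to n0
  n4←n0: walk · to n0
  n4←n1: walk n1 to n0
  n4←n2: walk n2→n1 to n0
  n0 → ∅
  n1 → {n3,n4}
  n2 → {n3,n4}
  n3 → ∅
  n4 → ∅

φ for z: defs {n1,n3}
  DF⁺ = {n3,n4}

Answer: ["n3", "n4"]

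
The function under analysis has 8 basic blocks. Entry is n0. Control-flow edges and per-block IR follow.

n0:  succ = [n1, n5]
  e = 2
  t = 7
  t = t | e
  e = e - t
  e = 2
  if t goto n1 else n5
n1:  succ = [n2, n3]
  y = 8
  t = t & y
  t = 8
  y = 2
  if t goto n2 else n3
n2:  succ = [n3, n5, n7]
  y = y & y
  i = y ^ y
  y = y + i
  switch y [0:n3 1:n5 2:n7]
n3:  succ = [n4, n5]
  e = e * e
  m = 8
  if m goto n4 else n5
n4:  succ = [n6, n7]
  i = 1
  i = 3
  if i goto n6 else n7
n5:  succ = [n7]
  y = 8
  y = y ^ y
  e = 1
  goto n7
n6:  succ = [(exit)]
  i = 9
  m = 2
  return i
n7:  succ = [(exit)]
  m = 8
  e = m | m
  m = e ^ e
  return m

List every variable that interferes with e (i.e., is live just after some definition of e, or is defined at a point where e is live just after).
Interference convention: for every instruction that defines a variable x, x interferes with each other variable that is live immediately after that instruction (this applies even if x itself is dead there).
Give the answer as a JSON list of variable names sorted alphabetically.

Answer: ["i", "t", "y"]

Derivation:
def/use:
  n0: def={e,t} ue=∅
  n1: def={t,y} ue={t}
  n2: def={i,y} ue={y}
  n3: def={e,m} ue={e}
  n4: def={i} ue=∅
  n5: def={e,y} ue=∅
  n6: def={i,m} ue=∅
  n7: def={e,m} ue=∅

Backward fixpoint:
  n0 li=∅ lo={e,t}
  n1 li={e,t} lo={e,y}
  n2 li={e,y} lo={e}
  n3 li={e} lo=∅
  n4 li=∅ lo=∅
  n5 li=∅ lo=∅
  n6 li=∅ lo=∅
  n7 li=∅ lo=∅

Interfere edges:
  e: {i,t,y}
  i: {e,m,y}
  m: {i}
  t: {e,y}
  y: {e,i,t}

N(e) = ["i", "t", "y"]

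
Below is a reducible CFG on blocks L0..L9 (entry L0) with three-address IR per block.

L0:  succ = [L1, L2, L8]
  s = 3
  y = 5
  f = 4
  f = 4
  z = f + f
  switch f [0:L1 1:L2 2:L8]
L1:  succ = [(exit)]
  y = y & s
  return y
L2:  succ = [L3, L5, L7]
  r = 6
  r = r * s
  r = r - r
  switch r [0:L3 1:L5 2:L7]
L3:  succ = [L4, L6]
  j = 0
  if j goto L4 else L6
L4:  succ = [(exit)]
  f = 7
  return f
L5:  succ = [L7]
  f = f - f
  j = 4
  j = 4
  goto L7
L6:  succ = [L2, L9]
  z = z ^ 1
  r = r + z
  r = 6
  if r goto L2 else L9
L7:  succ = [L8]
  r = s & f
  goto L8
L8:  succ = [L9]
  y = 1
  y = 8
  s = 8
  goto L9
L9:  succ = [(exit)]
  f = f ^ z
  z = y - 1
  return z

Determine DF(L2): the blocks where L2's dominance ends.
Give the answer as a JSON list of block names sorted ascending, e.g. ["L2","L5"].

Answer: ["L2", "L8", "L9"]

Working:
idom tree: L1←L0 L2←L0 L3←L2 L4←L3 L5←L2 L6←L3 L7←L2 L8←L0 L9←L0
Dom at joins:
  L2: preds {L0,L6}: {L0} ∩ {L0,L2,L3,L6} = {L0}; idom=L0
  L7: preds {L2,L5}: {L0,L2} ∩ {L0,L2,L5} = {L0,L2}; idom=L2
  L8: preds {L0,L7}: {L0} ∩ {L0,L2,L7} = {L0}; idom=L0
  L9: preds {L6,L8}: {L0,L2,L3,L6} ∩ {L0,L8} = {L0}; idom=L0

Frontier:
  L2←L0: walk · to L0
  L2←L6: walk L6→L3→L2 to L0
  L7←L2: walk · to L2
  L7←L5: walk L5 to L2
  L8←L0: walk · to L0
  L8←L7: walk L7→L2 to L0
  L9←L6: walk L6→L3→L2 to L0
  L9←L8: walk L8 to L0
  L0 → ∅
  L1 → ∅
  L2 → {L2,L8,L9}
  L3 → {L2,L9}
  L4 → ∅
  L5 → {L7}
  L6 → {L2,L9}
  L7 → {L8}
  L8 → {L9}
  L9 → ∅

DF(L2) = ["L2", "L8", "L9"]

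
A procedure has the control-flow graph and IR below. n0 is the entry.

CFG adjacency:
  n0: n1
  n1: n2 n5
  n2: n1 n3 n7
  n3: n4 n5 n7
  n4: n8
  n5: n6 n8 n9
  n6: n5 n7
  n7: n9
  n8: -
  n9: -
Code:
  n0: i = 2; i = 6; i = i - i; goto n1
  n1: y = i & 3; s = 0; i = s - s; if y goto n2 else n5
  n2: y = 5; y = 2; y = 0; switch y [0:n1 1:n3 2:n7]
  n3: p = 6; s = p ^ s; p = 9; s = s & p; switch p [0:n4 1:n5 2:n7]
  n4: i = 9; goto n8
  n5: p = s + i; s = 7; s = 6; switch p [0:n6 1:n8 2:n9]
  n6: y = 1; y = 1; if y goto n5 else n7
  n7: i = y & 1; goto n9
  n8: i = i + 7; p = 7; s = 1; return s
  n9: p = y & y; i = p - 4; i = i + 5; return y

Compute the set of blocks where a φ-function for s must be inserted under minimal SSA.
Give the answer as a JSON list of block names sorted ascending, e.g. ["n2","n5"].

idom tree: n1←n0 n2←n1 n3←n2 n4←n3 n5←n1 n6←n5 n7←n1 n8←n1 n9←n1
Join-block Dom:
  n1: preds {n0,n2}: {n0} ∩ {n0,n1,n2} = {n0}; idom=n0
  n5: preds {n1,n3,n6}: {n0,n1} ∩ {n0,n1,n2,n3} ∩ {n0,n1,n5,n6} = {n0,n1}; idom=n1
  n7: preds {n2,n3,n6}: {n0,n1,n2} ∩ {n0,n1,n2,n3} ∩ {n0,n1,n5,n6} = {n0,n1}; idom=n1
  n8: preds {n4,n5}: {n0,n1,n2,n3,n4} ∩ {n0,n1,n5} = {n0,n1}; idom=n1
  n9: preds {n5,n7}: {n0,n1,n5} ∩ {n0,n1,n7} = {n0,n1}; idom=n1

DF derivation:
  n1←n0: walk · to n0
  n1←n2: walk n2→n1 to n0
  n5←n1: walk · to n1
  n5←n3: walk n3→n2 to n1
  n5←n6: walk n6→n5 to n1
  n7←n2: walk n2 to n1
  n7←n3: walk n3→n2 to n1
  n7←n6: walk n6→n5 to n1
  n8←n4: walk n4→n3→n2 to n1
  n8←n5: walk n5 to n1
  n9←n5: walk n5 to n1
  n9←n7: walk n7 to n1
  DF(n0)=∅
  DF(n1)={n1}
  DF(n2)={n1,n5,n7,n8}
  DF(n3)={n5,n7,n8}
  DF(n4)={n8}
  DF(n5)={n5,n7,n8,n9}
  DF(n6)={n5,n7}
  DF(n7)={n9}
  DF(n8)=∅
  DF(n9)=∅

φ for s: defs {n1,n3,n5,n8}
  DF⁺ = {n1,n5,n7,n8,n9}

Answer: ["n1", "n5", "n7", "n8", "n9"]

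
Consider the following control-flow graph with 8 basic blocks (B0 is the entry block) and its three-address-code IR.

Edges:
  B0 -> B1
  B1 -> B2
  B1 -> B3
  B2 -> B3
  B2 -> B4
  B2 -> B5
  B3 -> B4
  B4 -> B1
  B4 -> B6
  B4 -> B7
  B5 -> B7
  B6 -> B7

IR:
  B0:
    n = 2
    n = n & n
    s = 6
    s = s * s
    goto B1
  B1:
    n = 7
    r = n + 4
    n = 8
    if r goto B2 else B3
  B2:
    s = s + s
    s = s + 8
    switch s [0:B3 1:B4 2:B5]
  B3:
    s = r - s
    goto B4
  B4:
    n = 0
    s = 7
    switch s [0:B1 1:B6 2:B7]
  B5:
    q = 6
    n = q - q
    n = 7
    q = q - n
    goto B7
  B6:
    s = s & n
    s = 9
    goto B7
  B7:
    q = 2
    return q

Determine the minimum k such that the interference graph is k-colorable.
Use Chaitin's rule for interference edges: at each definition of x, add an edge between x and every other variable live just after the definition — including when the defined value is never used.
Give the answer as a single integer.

def/use:
  B0: def={n,s} ue=∅
  B1: def={n,r} ue=∅
  B2: def={s} ue={s}
  B3: def={s} ue={r,s}
  B4: def={n,s} ue=∅
  B5: def={n,q} ue=∅
  B6: def={s} ue={n,s}
  B7: def={q} ue=∅

Live sets:
  B0 li=∅ lo={s}
  B1 li={s} lo={r,s}
  B2 li={r,s} lo={r,s}
  B3 li={r,s} lo=∅
  B4 li=∅ lo={n,s}
  B5 li=∅ lo=∅
  B6 li={n,s} lo=∅
  B7 li=∅ lo=∅

Interfere edges:
  n: {q,r,s}
  q: {n}
  r: {n,s}
  s: {n,r}

Chromatic number:
  clique {n,r,s} ⇒ need ≥ 3
  3-colouring: R0={n}  R1={q,r}  R2={s}
  χ = 3

Answer: 3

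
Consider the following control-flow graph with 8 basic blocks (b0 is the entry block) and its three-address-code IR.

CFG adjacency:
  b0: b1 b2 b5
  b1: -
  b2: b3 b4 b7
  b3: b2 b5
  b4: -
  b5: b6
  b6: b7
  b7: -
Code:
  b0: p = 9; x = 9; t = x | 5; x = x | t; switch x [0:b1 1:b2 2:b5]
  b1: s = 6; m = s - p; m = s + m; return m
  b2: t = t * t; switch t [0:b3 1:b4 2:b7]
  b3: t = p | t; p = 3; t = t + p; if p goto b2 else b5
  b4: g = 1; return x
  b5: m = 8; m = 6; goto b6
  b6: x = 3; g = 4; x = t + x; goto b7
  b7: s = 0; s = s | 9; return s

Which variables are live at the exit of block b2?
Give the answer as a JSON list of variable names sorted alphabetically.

Answer: ["p", "t", "x"]

Derivation:
def/use:
  b0: def={p,t,x} ue=∅
  b1: def={m,s} ue={p}
  b2: def={t} ue={t}
  b3: def={p,t} ue={p,t}
  b4: def={g} ue={x}
  b5: def={m} ue=∅
  b6: def={g,x} ue={t}
  b7: def={s} ue=∅

Liveness:
  b0 li=∅ lo={p,t,x}
  b1 li={p} lo=∅
  b2 li={p,t,x} lo={p,t,x}
  b3 li={p,t,x} lo={p,t,x}
  b4 li={x} lo=∅
  b5 li={t} lo={t}
  b6 li={t} lo=∅
  b7 li=∅ lo=∅

live-out(b2) = ["p", "t", "x"]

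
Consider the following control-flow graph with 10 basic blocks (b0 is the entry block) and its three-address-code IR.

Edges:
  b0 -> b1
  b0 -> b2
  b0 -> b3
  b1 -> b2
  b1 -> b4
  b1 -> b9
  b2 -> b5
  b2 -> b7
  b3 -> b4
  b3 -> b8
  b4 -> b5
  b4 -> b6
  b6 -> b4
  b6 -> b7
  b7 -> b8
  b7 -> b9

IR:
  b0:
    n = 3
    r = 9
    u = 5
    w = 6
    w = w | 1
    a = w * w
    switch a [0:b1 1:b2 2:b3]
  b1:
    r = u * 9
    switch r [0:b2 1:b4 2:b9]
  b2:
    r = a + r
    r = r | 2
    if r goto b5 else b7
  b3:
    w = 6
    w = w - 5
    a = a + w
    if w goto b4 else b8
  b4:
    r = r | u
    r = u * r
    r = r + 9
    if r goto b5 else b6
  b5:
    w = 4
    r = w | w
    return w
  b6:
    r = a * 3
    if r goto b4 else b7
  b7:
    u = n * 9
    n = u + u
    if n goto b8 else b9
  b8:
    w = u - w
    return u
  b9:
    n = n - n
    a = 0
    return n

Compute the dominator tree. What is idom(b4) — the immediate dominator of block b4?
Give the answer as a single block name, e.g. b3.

idom tree: b1←b0 b2←b0 b3←b0 b4←b0 b5←b0 b6←b4 b7←b0 b8←b0 b9←b0
Join-block Dom:
  b2: preds {b0,b1}: {b0} ∩ {b0,b1} = {b0}; idom=b0
  b4: preds {b1,b3,b6}: {b0,b1} ∩ {b0,b3} ∩ {b0,b4,b6} = {b0}; idom=b0
  b5: preds {b2,b4}: {b0,b2} ∩ {b0,b4} = {b0}; idom=b0
  b7: preds {b2,b6}: {b0,b2} ∩ {b0,b4,b6} = {b0}; idom=b0
  b8: preds {b3,b7}: {b0,b3} ∩ {b0,b7} = {b0}; idom=b0
  b9: preds {b1,b7}: {b0,b1} ∩ {b0,b7} = {b0}; idom=b0

idom(b4) = b0

Answer: b0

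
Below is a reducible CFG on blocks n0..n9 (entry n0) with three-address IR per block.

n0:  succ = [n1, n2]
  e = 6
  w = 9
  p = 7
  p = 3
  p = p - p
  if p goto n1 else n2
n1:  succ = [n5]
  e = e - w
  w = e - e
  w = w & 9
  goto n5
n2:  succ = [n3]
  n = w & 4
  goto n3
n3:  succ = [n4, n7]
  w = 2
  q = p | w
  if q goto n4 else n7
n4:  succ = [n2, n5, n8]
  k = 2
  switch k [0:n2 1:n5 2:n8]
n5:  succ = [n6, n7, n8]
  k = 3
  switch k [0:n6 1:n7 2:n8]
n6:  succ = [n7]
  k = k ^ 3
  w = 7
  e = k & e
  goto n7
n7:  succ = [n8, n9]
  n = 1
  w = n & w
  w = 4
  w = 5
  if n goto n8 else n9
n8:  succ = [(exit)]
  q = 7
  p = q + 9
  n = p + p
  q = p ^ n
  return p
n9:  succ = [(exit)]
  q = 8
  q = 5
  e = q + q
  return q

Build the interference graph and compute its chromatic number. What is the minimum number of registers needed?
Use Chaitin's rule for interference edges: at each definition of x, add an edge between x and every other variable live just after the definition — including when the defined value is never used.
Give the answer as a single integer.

Per-block:
  n0 def {e,p,w} use ∅
  n1 def {e,w} use {e,w}
  n2 def {n} use {w}
  n3 def {q,w} use {p}
  n4 def {k} use ∅
  n5 def {k} use ∅
  n6 def {e,k,w} use {e,k}
  n7 def {n,w} use {w}
  n8 def {n,p,q} use ∅
  n9 def {e,q} use ∅

Liveness:
  n0 li=∅ lo={e,p,w}
  n1 li={e,w} lo={e,w}
  n2 li={e,p,w} lo={e,p}
  n3 li={e,p} lo={e,p,w}
  n4 li={e,p,w} lo={e,p,w}
  n5 li={e,w} lo={e,k,w}
  n6 li={e,k} lo={w}
  n7 li={w} lo=∅
  n8 li=∅ lo=∅
  n9 li=∅ lo=∅

Interfere edges:
  e↔{k,n,p,q,w}
  k↔{e,p,w}
  n↔{e,p,w}
  p↔{e,k,n,q,w}
  q↔{e,p,w}
  w↔{e,k,n,p,q}

Colouring:
  clique {e,k,p,w} ⇒ need ≥ 4
  4-colouring: R0={e}  R1={p}  R2={w}  R3={k,n,q}
  χ = 4

Answer: 4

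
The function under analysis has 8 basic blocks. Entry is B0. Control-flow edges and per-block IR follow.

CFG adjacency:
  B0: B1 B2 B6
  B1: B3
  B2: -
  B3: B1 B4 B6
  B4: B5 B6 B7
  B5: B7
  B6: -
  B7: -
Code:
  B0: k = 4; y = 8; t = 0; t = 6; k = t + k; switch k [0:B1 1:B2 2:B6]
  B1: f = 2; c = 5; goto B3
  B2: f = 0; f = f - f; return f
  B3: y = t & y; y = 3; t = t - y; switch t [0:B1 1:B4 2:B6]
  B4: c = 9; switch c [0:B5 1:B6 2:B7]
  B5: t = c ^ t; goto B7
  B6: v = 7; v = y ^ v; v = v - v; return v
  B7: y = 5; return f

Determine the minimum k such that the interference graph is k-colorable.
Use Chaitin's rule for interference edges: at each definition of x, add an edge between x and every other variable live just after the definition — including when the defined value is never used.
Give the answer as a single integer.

Answer: 4

Derivation:
def/use:
  B0 def {k,t,y} use ∅
  B1 def {c,f} use ∅
  B2 def {f} use ∅
  B3 def {t,y} use {t,y}
  B4 def {c} use ∅
  B5 def {t} use {c,t}
  B6 def {v} use {y}
  B7 def {y} use {f}

Live sets:
  live B0: ∅→{t,y}
  live B1: {t,y}→{f,t,y}
  live B2: ∅→∅
  live B3: {f,t,y}→{f,t,y}
  live B4: {f,t,y}→{c,f,t,y}
  live B5: {c,f,t}→{f}
  live B6: {y}→∅
  live B7: {f}→∅

Conflict graph:
  c: {f,t,y}
  f: {c,t,y}
  k: {t,y}
  t: {c,f,k,y}
  v: {y}
  y: {c,f,k,t,v}

Colouring:
  lower bound: {c,f,t,y} mutually conflict ⇒ χ ≥ 4
  4-colouring: R0={y}  R1={t,v}  R2={c,k}  R3={f}
  χ = 4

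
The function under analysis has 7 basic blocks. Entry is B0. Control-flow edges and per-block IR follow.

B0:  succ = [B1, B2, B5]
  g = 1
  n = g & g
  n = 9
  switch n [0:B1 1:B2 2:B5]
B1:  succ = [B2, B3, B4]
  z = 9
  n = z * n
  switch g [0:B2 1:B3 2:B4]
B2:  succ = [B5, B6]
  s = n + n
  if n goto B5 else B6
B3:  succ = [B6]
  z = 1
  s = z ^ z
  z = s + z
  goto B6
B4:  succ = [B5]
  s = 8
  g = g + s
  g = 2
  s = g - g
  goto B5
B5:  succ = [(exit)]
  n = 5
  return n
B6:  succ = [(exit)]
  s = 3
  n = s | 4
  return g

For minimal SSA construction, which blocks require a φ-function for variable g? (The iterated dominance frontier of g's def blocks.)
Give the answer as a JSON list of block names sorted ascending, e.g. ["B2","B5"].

idom tree: B1←B0 B2←B0 B3←B1 B4←B1 B5←B0 B6←B0
Dom at joins:
  B2: preds {B0,B1}: {B0} ∩ {B0,B1} = {B0}; idom=B0
  B5: preds {B0,B2,B4}: {B0} ∩ {B0,B2} ∩ {B0,B1,B4} = {B0}; idom=B0
  B6: preds {B2,B3}: {B0,B2} ∩ {B0,B1,B3} = {B0}; idom=B0

DF derivation:
  B2←B0: walk · to B0
  B2←B1: walk B1 to B0
  B5←B0: walk · to B0
  B5←B2: walk B2 to B0
  B5←B4: walk B4→B1 to B0
  B6←B2: walk B2 to B0
  B6←B3: walk B3→B1 to B0
  DF(B0)=∅
  DF(B1)={B2,B5,B6}
  DF(B2)={B5,B6}
  DF(B3)={B6}
  DF(B4)={B5}
  DF(B5)=∅
  DF(B6)=∅

φ for g: defs {B0,B4}
  DF⁺ = {B5}

Answer: ["B5"]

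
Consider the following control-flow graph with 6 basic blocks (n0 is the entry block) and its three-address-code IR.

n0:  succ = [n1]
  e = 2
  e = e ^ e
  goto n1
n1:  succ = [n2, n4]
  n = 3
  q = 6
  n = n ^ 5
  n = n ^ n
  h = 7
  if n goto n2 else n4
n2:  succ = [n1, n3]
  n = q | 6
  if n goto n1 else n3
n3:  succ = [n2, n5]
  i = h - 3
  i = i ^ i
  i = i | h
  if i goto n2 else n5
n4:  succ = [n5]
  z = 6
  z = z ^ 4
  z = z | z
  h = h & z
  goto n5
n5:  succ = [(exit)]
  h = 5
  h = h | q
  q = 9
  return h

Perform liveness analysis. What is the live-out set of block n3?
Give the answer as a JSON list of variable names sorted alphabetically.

Answer: ["h", "q"]

Analysis:
Per-block:
  n0 def {e} use ∅
  n1 def {h,n,q} use ∅
  n2 def {n} use {q}
  n3 def {i} use {h}
  n4 def {h,z} use {h}
  n5 def {h,q} use {q}

Backward fixpoint:
  live n0: ∅→∅
  live n1: ∅→{h,q}
  live n2: {h,q}→{h,q}
  live n3: {h,q}→{h,q}
  live n4: {h,q}→{q}
  live n5: {q}→∅

live-out(n3) = ["h", "q"]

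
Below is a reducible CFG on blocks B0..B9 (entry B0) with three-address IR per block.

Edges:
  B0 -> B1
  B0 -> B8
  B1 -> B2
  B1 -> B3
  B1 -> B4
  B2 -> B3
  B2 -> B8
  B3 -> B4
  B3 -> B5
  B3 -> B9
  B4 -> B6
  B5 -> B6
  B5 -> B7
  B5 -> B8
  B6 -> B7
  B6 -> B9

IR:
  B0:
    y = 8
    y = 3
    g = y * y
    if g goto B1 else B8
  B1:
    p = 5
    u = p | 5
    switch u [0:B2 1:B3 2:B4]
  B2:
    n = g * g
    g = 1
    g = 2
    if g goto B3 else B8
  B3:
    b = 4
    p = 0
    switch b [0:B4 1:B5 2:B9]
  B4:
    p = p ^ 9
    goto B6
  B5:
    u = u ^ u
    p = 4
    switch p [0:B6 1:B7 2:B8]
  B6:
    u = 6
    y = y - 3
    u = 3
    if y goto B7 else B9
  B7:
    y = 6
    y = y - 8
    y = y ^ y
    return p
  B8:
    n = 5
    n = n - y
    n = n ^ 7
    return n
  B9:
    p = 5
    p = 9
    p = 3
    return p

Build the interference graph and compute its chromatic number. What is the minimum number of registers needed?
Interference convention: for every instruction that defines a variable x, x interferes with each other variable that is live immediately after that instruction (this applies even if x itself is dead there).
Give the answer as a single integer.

Answer: 4

Working:
Block summaries:
  B0: {g,y} / ∅
  B1: {p,u} / ∅
  B2: {g,n} / {g}
  B3: {b,p} / ∅
  B4: {p} / {p}
  B5: {p,u} / {u}
  B6: {u,y} / {y}
  B7: {y} / {p}
  B8: {n} / {y}
  B9: {p} / ∅

Backward fixpoint:
  live B0: ∅→{g,y}
  live B1: {g,y}→{g,p,u,y}
  live B2: {g,u,y}→{u,y}
  live B3: {u,y}→{p,u,y}
  live B4: {p,y}→{p,y}
  live B5: {u,y}→{p,y}
  live B6: {p,y}→{p}
  live B7: {p}→∅
  live B8: {y}→∅
  live B9: ∅→∅

Interference:
  b: {p,u,y}
  g: {p,u,y}
  n: {u,y}
  p: {b,g,u,y}
  u: {b,g,n,p,y}
  y: {b,g,n,p,u}

Registers:
  lower bound: {b,p,u,y} mutually conflict ⇒ χ ≥ 4
  assign b→c3 g→c3 n→c2 p→c2 u→c0 y→c1 — no edge inside a register ⇒ χ ≤ 4
  χ = 4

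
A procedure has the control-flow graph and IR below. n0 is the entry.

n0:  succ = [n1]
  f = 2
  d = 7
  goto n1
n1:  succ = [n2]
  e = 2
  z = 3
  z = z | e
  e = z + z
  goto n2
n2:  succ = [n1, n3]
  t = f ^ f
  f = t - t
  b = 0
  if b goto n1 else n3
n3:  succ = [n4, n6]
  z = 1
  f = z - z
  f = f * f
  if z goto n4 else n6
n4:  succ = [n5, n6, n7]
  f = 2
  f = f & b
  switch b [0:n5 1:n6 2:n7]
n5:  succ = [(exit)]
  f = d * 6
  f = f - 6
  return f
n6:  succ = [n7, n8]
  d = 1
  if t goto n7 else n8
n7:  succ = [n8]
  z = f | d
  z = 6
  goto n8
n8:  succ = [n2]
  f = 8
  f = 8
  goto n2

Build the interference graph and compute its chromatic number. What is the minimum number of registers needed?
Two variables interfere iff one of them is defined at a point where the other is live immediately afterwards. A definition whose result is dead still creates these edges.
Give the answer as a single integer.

Answer: 5

Derivation:
Block summaries:
  n0: def={d,f} ue=∅
  n1: def={e,z} ue=∅
  n2: def={b,f,t} ue={f}
  n3: def={f,z} ue=∅
  n4: def={f} ue={b}
  n5: def={f} ue={d}
  n6: def={d} ue={t}
  n7: def={z} ue={d,f}
  n8: def={f} ue=∅

Liveness:
  n0: in=∅ out={d,f}
  n1: in={d,f} out={d,f}
  n2: in={d,f} out={b,d,f,t}
  n3: in={b,d,t} out={b,d,f,t}
  n4: in={b,d,t} out={d,f,t}
  n5: in={d} out=∅
  n6: in={f,t} out={d,f}
  n7: in={d,f} out={d}
  n8: in={d} out={d,f}

Conflict graph:
  b — {d,f,t,z}
  d — {b,e,f,t,z}
  e — {d,f,z}
  f — {b,d,e,t,z}
  t — {b,d,f,z}
  z — {b,d,e,f,t}

Chromatic number:
  {b,d,f,t,z} pairwise interfere (5-clique) ⇒ χ ≥ 5
  5-colouring: R0={d}  R1={f}  R2={z}  R3={b,e}  R4={t}
  χ = 5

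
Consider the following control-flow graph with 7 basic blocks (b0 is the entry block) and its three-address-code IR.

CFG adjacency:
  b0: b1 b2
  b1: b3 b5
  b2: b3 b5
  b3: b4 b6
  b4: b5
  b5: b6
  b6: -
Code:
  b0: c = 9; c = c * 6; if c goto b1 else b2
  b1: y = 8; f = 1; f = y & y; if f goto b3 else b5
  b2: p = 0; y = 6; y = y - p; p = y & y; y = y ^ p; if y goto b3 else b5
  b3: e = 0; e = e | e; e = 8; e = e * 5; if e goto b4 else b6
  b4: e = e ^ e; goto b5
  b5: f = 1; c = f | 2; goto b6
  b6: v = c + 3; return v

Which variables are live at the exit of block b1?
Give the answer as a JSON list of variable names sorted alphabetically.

def/use:
  b0: {c} / ∅
  b1: {f,y} / ∅
  b2: {p,y} / ∅
  b3: {e} / ∅
  b4: {e} / {e}
  b5: {c,f} / ∅
  b6: {v} / {c}

Live sets:
  b0: in=∅ out={c}
  b1: in={c} out={c}
  b2: in={c} out={c}
  b3: in={c} out={c,e}
  b4: in={e} out=∅
  b5: in=∅ out={c}
  b6: in={c} out=∅

live-out(b1) = ["c"]

Answer: ["c"]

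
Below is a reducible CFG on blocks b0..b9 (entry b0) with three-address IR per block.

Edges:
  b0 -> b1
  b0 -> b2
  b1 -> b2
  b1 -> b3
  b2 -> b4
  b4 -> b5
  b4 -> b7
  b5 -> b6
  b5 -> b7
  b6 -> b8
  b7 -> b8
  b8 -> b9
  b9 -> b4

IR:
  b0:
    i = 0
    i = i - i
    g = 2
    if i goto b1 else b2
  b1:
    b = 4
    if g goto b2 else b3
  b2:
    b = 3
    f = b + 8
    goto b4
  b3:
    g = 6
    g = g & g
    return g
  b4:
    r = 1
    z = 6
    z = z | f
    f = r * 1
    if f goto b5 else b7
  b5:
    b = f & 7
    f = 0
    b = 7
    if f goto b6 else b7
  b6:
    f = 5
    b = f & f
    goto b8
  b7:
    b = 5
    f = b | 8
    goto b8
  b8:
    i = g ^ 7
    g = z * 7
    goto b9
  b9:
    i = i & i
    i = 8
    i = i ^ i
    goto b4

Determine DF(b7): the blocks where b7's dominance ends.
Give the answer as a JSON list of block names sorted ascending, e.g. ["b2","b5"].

Answer: ["b8"]

Derivation:
idom tree: b1←b0 b2←b0 b3←b1 b4←b2 b5←b4 b6←b5 b7←b4 b8←b4 b9←b8
Dom∩ at merges:
  b2: preds {b0,b1}: {b0} ∩ {b0,b1} = {b0}; idom=b0
  b4: preds {b2,b9}: {b0,b2} ∩ {b0,b2,b4,b8,b9} = {b0,b2}; idom=b2
  b7: preds {b4,b5}: {b0,b2,b4} ∩ {b0,b2,b4,b5} = {b0,b2,b4}; idom=b4
  b8: preds {b6,b7}: {b0,b2,b4,b5,b6} ∩ {b0,b2,b4,b7} = {b0,b2,b4}; idom=b4

DF derivation:
  b2←b0: walk · to b0
  b2←b1: walk b1 to b0
  b4←b2: walk · to b2
  b4←b9: walk b9→b8→b4 to b2
  b7←b4: walk · to b4
  b7←b5: walk b5 to b4
  b8←b6: walk b6→b5 to b4
  b8←b7: walk b7 to b4
  DF(b0)=∅
  DF(b1)={b2}
  DF(b2)=∅
  DF(b3)=∅
  DF(b4)={b4}
  DF(b5)={b7,b8}
  DF(b6)={b8}
  DF(b7)={b8}
  DF(b8)={b4}
  DF(b9)={b4}

DF(b7) = ["b8"]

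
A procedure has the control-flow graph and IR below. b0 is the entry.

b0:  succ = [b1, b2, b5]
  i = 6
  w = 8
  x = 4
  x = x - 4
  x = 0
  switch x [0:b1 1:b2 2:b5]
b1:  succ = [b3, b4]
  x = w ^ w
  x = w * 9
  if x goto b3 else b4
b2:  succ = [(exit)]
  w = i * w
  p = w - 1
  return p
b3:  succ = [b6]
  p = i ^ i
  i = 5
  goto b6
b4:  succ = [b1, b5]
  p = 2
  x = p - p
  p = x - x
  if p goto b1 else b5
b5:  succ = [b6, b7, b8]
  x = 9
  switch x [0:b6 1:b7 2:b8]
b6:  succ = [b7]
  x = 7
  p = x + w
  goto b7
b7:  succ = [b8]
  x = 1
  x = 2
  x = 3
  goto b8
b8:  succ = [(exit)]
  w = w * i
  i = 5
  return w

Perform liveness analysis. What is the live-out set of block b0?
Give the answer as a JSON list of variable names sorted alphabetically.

Answer: ["i", "w"]

Working:
Block summaries:
  b0: {i,w,x} / ∅
  b1: {x} / {w}
  b2: {p,w} / {i,w}
  b3: {i,p} / {i}
  b4: {p,x} / ∅
  b5: {x} / ∅
  b6: {p,x} / {w}
  b7: {x} / ∅
  b8: {i,w} / {i,w}

Backward fixpoint:
  b0 li=∅ lo={i,w}
  b1 li={i,w} lo={i,w}
  b2 li={i,w} lo=∅
  b3 li={i,w} lo={i,w}
  b4 li={i,w} lo={i,w}
  b5 li={i,w} lo={i,w}
  b6 li={i,w} lo={i,w}
  b7 li={i,w} lo={i,w}
  b8 li={i,w} lo=∅

live-out(b0) = ["i", "w"]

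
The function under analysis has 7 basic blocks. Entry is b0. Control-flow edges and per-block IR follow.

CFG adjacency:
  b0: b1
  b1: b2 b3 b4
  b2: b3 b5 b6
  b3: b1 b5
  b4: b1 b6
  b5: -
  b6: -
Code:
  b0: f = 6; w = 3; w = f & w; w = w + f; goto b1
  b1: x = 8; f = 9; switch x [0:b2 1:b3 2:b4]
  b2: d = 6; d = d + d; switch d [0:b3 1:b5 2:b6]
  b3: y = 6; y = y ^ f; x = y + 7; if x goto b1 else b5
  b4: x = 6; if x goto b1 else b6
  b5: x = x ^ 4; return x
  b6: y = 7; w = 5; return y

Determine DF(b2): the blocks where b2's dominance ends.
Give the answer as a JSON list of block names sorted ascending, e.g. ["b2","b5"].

Answer: ["b3", "b5", "b6"]

Derivation:
idom tree: b1←b0 b2←b1 b3←b1 b4←b1 b5←b1 b6←b1
Dom at joins:
  b1: preds {b0,b3,b4}: {b0} ∩ {b0,b1,b3} ∩ {b0,b1,b4} = {b0}; idom=b0
  b3: preds {b1,b2}: {b0,b1} ∩ {b0,b1,b2} = {b0,b1}; idom=b1
  b5: preds {b2,b3}: {b0,b1,b2} ∩ {b0,b1,b3} = {b0,b1}; idom=b1
  b6: preds {b2,b4}: {b0,b1,b2} ∩ {b0,b1,b4} = {b0,b1}; idom=b1

Frontier:
  b1←b0: walk · to b0
  b1←b3: walk b3→b1 to b0
  b1←b4: walk b4→b1 to b0
  b3←b1: walk · to b1
  b3←b2: walk b2 to b1
  b5←b2: walk b2 to b1
  b5←b3: walk b3 to b1
  b6←b2: walk b2 to b1
  b6←b4: walk b4 to b1
  DF(b0)=∅
  DF(b1)={b1}
  DF(b2)={b3,b5,b6}
  DF(b3)={b1,b5}
  DF(b4)={b1,b6}
  DF(b5)=∅
  DF(b6)=∅

DF(b2) = ["b3", "b5", "b6"]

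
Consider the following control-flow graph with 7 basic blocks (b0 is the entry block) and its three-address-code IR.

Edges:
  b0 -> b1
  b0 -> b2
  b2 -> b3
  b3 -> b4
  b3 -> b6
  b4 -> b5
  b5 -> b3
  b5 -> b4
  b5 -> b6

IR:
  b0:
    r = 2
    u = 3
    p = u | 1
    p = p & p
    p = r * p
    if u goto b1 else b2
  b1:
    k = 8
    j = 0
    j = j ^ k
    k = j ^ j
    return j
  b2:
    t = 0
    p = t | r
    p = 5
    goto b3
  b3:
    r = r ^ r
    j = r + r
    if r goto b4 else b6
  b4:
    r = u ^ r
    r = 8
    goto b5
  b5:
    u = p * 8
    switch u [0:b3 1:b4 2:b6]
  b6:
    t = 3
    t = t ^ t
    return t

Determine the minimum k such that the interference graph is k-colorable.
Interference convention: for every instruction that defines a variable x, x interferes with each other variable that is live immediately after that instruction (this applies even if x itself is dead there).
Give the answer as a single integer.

Per-block:
  b0: def={p,r,u} ue=∅
  b1: def={j,k} ue=∅
  b2: def={p,t} ue={r}
  b3: def={j,r} ue={r}
  b4: def={r} ue={r,u}
  b5: def={u} ue={p}
  b6: def={t} ue=∅

Live sets:
  b0 li=∅ lo={r,u}
  b1 li=∅ lo=∅
  b2 li={r,u} lo={p,r,u}
  b3 li={p,r,u} lo={p,r,u}
  b4 li={p,r,u} lo={p,r}
  b5 li={p,r} lo={p,r,u}
  b6 li=∅ lo=∅

Interference:
  j↔{k,p,r,u}
  k↔{j}
  p↔{j,r,u}
  r↔{j,p,t,u}
  t↔{r,u}
  u↔{j,p,r,t}

Colouring:
  clique {j,p,r,u} ⇒ need ≥ 4
  4-colouring: R0={j,t}  R1={k,r}  R2={u}  R3={p}
  χ = 4

Answer: 4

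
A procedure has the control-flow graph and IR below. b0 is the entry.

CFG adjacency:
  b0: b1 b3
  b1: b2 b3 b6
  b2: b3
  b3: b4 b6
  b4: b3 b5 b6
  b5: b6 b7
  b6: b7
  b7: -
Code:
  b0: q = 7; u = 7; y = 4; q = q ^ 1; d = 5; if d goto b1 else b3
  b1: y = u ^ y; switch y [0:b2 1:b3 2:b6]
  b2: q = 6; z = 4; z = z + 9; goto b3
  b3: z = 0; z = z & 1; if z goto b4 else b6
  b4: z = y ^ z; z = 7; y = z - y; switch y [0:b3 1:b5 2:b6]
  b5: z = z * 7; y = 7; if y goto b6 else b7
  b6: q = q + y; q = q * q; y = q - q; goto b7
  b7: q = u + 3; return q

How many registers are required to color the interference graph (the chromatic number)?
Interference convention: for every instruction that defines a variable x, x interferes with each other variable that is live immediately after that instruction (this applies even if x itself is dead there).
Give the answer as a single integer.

Block summaries:
  b0 def {d,q,u,y} use ∅
  b1 def {y} use {u,y}
  b2 def {q,z} use ∅
  b3 def {z} use ∅
  b4 def {y,z} use {y,z}
  b5 def {y,z} use {z}
  b6 def {q,y} use {q,y}
  b7 def {q} use {u}

Backward fixpoint:
  b0 li=∅ lo={q,u,y}
  b1 li={q,u,y} lo={q,u,y}
  b2 li={u,y} lo={q,u,y}
  b3 li={q,u,y} lo={q,u,y,z}
  b4 li={q,u,y,z} lo={q,u,y,z}
  b5 li={q,u,z} lo={q,u,y}
  b6 li={q,u,y} lo={u}
  b7 li={u} lo=∅

Conflict graph:
  d — {q,u,y}
  q — {d,u,y,z}
  u — {d,q,y,z}
  y — {d,q,u,z}
  z — {q,u,y}

Colouring:
  clique {d,q,u,y} ⇒ need ≥ 4
  assign d→r3 q→r0 u→r1 y→r2 z→r3 — no edge inside a register ⇒ χ ≤ 4
  χ = 4

Answer: 4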